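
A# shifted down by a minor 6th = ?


Solution.
minor 6th: 6 letter names, 8 semitones
Letter: A - 5 → C
Pitch: A# - 8 semitones, spelled as a C → C##
= C##


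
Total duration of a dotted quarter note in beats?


Step by step:
Base quarter note = 1 beat
Dot 1 adds half the previous value: +1/2
One dotted quarter = 1 + 1/2 = 3/2
= 3/2 beats


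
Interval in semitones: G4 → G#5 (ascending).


Reasoning:
Absolute semitone position = octave×12 + chromatic position
G4: 4×12 + 7 = 55
G#5: 5×12 + 8 = 68
Difference = 68 - 55 = 13
= 13 semitones


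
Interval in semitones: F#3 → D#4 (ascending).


Step by step:
Absolute semitone position = octave×12 + chromatic position
F#3: 3×12 + 6 = 42
D#4: 4×12 + 3 = 51
Difference = 51 - 42 = 9
= 9 semitones


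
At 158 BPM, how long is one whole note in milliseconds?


One quarter-note beat = 60000 / BPM = 60000 / 158 ms
Whole note = 4 × quarter note
Duration = 4 × 60000 / 158 = 240000 / 158
= 1519.0 ms


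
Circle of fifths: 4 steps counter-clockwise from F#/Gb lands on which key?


Let's work it out.
Each counter-clockwise step moves down a perfect 5th (= up a perfect 4th)
From F#/Gb: F#/Gb → B → E → A → D
= D


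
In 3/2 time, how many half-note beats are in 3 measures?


Solution.
Time signature 3/2: the bottom number 2 means the half note gets one count
The top number 3 means 3 half-note beats per measure
Total = 3 × 3 measures
= 9 half-note beats


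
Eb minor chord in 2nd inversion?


Let's work it out.
Root position: Eb Gb Bb
2nd inversion: move root and 3rd up an octave
Bass note: Bb
Notes (bottom to top) = Bb Eb Gb


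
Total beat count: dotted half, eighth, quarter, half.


Step by step:
Beat values:
  dotted half = 3 beats
  eighth = 0.5 beats
  quarter = 1 beat
  half = 2 beats
Sum = 3 + 0.5 + 1 + 2
= 6.5 beats


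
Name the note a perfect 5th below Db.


A 5th spans 5 letter names, so from D we land on G
A perfect 5th = 7 semitones below Db
Spell G at that pitch: Gb
= Gb


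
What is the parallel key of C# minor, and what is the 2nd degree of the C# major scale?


Parallel keys share the same tonic but differ in mode
C# minor → parallel is C# major
C# major scale: C# D# E# F# G# A# B#
= C# major; 2nd degree = D#


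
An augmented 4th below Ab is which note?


Step by step:
A 4th spans 4 letter names, so from A we land on E
An augmented 4th = 6 semitones below Ab
Spell E at that pitch: Ebb
= Ebb


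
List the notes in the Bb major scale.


Working:
Major scale pattern: W-W-H-W-W-W-H (2-2-1-2-2-2-1 semitones)
Starting from Bb:
  Bb + 2 semitones → C
  C + 2 semitones → D
  D + 1 semitone → Eb
  Eb + 2 semitones → F
  F + 2 semitones → G
  G + 2 semitones → A
  A + 1 semitone → Bb
Scale = Bb C D Eb F G A


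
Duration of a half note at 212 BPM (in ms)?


Step by step:
One quarter-note beat = 60000 / BPM = 60000 / 212 ms
Half note = 2 × quarter note
Duration = 2 × 60000 / 212 = 120000 / 212
= 566.0 ms


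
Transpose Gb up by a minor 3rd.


Let's work it out.
minor 3rd: 3 letter names, 3 semitones
Letter: G + 2 → B
Pitch: Gb + 3 semitones, spelled as a B → Bbb
= Bbb


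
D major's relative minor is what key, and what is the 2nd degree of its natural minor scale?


The relative minor shares the major's key signature and starts on its 6th degree
6th degree = a major 6th above the tonic; a major 6th above D is B
→ relative minor of D major is B minor
B natural minor scale: B C# D E F# G A
= B minor; 2nd degree = C#


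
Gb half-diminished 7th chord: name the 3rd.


Solution.
Half-diminished 7th chord = root + minor 3rd + diminished 5th + minor 7th
Seventh chords stack in thirds, so the letter names are G-B-D-F
Root: Gb
Minor 3rd above Gb: Bbb
Diminished 5th above Gb: Dbb
Minor 7th above Gb: Fb
The 3rd = Bbb


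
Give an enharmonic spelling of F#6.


Let's work it out.
Enharmonic notes sound the same pitch but are spelled with different letter names
F# and Gb name the same pitch class
= Gb6


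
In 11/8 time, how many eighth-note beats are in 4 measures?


Solution.
Time signature 11/8: the bottom number 8 means the eighth note gets one count
The top number 11 means 11 eighth-note beats per measure
Total = 11 × 4 measures
= 44 eighth-note beats


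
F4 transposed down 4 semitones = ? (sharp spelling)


F4: chromatic position 5 in octave 4 → absolute = 4×12 + 5 = 53
Transpose down 4: 53 - 4 = 49
49 = 4×12 + 1 → C# in octave 4
Result = C#4


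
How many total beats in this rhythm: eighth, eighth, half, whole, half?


Reasoning:
Beat values:
  eighth = 0.5 beats
  eighth = 0.5 beats
  half = 2 beats
  whole = 4 beats
  half = 2 beats
Sum = 0.5 + 0.5 + 2 + 4 + 2
= 9 beats


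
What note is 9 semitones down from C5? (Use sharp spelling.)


C5: chromatic position 0 in octave 5 → absolute = 5×12 + 0 = 60
Transpose down 9: 60 - 9 = 51
51 = 4×12 + 3 → D# in octave 4
Result = D#4


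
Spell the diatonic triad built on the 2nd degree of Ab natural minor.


Ab natural minor scale: Ab Bb Cb Db Eb Fb Gb
Diatonic triad on degree 2 stacks scale notes 2, 4, 6: Bb Db Fb
Bb→Db = 3 semitones; Bb→Fb = 6 semitones → diminished triad
= Bb Db Fb (diminished)


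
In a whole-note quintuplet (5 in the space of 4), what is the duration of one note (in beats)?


Quintuplet: 5 notes occupy the space of 4 whole notes
Space = 4 × 4 = 16 beats
Each quintuplet note = 16 / 5 = 16/5 beats
= 16/5 beats


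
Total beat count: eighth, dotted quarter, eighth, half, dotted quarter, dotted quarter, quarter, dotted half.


Beat values:
  eighth = 0.5 beats
  dotted quarter = 1.5 beats
  eighth = 0.5 beats
  half = 2 beats
  dotted quarter = 1.5 beats
  dotted quarter = 1.5 beats
  quarter = 1 beat
  dotted half = 3 beats
Sum = 0.5 + 1.5 + 0.5 + 2 + 1.5 + 1.5 + 1 + 3
= 11.5 beats


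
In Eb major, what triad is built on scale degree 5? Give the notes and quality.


Working:
Eb major scale: Eb F G Ab Bb C D
Diatonic triad on degree 5 stacks scale notes 5, 7, 2: Bb D F
Bb→D = 4 semitones; Bb→F = 7 semitones → major triad
= Bb D F (major)


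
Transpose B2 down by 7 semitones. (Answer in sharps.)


Step by step:
B2: chromatic position 11 in octave 2 → absolute = 2×12 + 11 = 35
Transpose down 7: 35 - 7 = 28
28 = 2×12 + 4 → E in octave 2
Result = E2


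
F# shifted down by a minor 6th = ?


Let's work it out.
minor 6th: 6 letter names, 8 semitones
Letter: F - 5 → A
Pitch: F# - 8 semitones, spelled as an A → A#
= A#


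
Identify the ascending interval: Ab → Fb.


Letter names: A → F spans 6 letter names → a 6th
Semitones: Ab → Fb = 8 half-steps
A 6th of 8 semitones is a minor 6th
= minor 6th


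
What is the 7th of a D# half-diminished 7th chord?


Step by step:
Half-diminished 7th chord = root + minor 3rd + diminished 5th + minor 7th
Seventh chords stack in thirds, so the letter names are D-F-A-C
Root: D#
Minor 3rd above D#: F#
Diminished 5th above D#: A
Minor 7th above D#: C#
The 7th = C#


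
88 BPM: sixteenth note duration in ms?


Working:
One quarter-note beat = 60000 / BPM = 60000 / 88 ms
Sixteenth note = 1/4 × quarter note
Duration = 1/4 × 60000 / 88 = 15000 / 88
= 170.5 ms


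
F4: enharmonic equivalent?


Enharmonic notes sound the same pitch but are spelled with different letter names
F and Gbb name the same pitch class
= Gbb4


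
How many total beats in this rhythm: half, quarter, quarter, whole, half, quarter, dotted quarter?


Beat values:
  half = 2 beats
  quarter = 1 beat
  quarter = 1 beat
  whole = 4 beats
  half = 2 beats
  quarter = 1 beat
  dotted quarter = 1.5 beats
Sum = 2 + 1 + 1 + 4 + 2 + 1 + 1.5
= 12.5 beats


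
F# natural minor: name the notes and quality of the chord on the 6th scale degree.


Let's work it out.
F# natural minor scale: F# G# A B C# D E
Diatonic triad on degree 6 stacks scale notes 6, 1, 3: D F# A
D→F# = 4 semitones; D→A = 7 semitones → major triad
= D F# A (major)


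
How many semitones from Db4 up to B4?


Absolute semitone position = octave×12 + chromatic position
Db4: 4×12 + 1 = 49
B4: 4×12 + 11 = 59
Difference = 59 - 49 = 10
= 10 semitones


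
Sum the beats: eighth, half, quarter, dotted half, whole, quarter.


Beat values:
  eighth = 0.5 beats
  half = 2 beats
  quarter = 1 beat
  dotted half = 3 beats
  whole = 4 beats
  quarter = 1 beat
Sum = 0.5 + 2 + 1 + 3 + 4 + 1
= 11.5 beats


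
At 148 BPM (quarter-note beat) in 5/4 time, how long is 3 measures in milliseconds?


Quarter-note beat duration = 60000 / 148 ms
Beats per measure (5/4) = 5
One measure = 5 × 60000 / 148 = 300000 / 148 ms
3 measures = 3 × 300000 / 148 = 900000 / 148
= 6081.1 ms


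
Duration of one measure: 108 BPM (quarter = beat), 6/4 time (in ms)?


Let's work it out.
Quarter-note beat duration = 60000 / 108 ms
Beats per measure (6/4) = 6
One measure = 6 × 60000 / 108 = 360000 / 108 ms
= 3333.3 ms


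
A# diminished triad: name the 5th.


Working:
Diminished triad = root + minor 3rd (3 semitones) + diminished 5th (6 semitones)
A triad on A# stacks thirds, so the chord tones use letter names A-C-E
Root: A#
Minor 3rd above A#: C#
Diminished 5th above A#: E
The 5th = E


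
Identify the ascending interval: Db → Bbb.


Reasoning:
Letter names: D → B spans 6 letter names → a 6th
Semitones: Db → Bbb = 8 half-steps
A 6th of 8 semitones is a minor 6th
= minor 6th


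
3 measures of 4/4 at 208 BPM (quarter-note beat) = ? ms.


Solution.
Quarter-note beat duration = 60000 / 208 ms
Beats per measure (4/4) = 4
One measure = 4 × 60000 / 208 = 240000 / 208 ms
3 measures = 3 × 240000 / 208 = 720000 / 208
= 3461.5 ms


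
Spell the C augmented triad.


Solution.
Augmented triad = root + major 3rd (4 semitones) + augmented 5th (8 semitones)
A triad on C stacks thirds, so the chord tones use letter names C-E-G
Root: C
Major 3rd above C: E
Augmented 5th above C: G#
Chord = C E G#


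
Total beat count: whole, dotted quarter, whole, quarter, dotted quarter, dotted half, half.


Step by step:
Beat values:
  whole = 4 beats
  dotted quarter = 1.5 beats
  whole = 4 beats
  quarter = 1 beat
  dotted quarter = 1.5 beats
  dotted half = 3 beats
  half = 2 beats
Sum = 4 + 1.5 + 4 + 1 + 1.5 + 3 + 2
= 17 beats


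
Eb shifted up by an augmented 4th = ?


Step by step:
augmented 4th: 4 letter names, 6 semitones
Letter: E + 3 → A
Pitch: Eb + 6 semitones, spelled as an A → A
= A


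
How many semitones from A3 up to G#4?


Let's work it out.
Absolute semitone position = octave×12 + chromatic position
A3: 3×12 + 9 = 45
G#4: 4×12 + 8 = 56
Difference = 56 - 45 = 11
= 11 semitones


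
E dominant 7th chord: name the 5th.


Dominant 7th chord = root + major 3rd + perfect 5th + minor 7th
Seventh chords stack in thirds, so the letter names are E-G-B-D
Root: E
Major 3rd above E: G#
Perfect 5th above E: B
Minor 7th above E: D
The 5th = B


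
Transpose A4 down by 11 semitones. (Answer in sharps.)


A4: chromatic position 9 in octave 4 → absolute = 4×12 + 9 = 57
Transpose down 11: 57 - 11 = 46
46 = 3×12 + 10 → A# in octave 3
Result = A#3


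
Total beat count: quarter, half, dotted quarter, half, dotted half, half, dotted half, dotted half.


Beat values:
  quarter = 1 beat
  half = 2 beats
  dotted quarter = 1.5 beats
  half = 2 beats
  dotted half = 3 beats
  half = 2 beats
  dotted half = 3 beats
  dotted half = 3 beats
Sum = 1 + 2 + 1.5 + 2 + 3 + 2 + 3 + 3
= 17.5 beats


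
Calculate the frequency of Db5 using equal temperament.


Reasoning:
f = 440 × 2^(n/12) where n = semitones from A4
Db5: 4 semitones from A4
f = 440 × 2^(4/12)
f = 554.37 Hz


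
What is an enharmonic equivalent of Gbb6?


Step by step:
Enharmonic notes sound the same pitch but are spelled with different letter names
Gbb and F name the same pitch class
= F6


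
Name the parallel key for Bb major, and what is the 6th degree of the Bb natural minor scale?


Step by step:
Parallel keys share the same tonic but differ in mode
Bb major → parallel is Bb minor
Bb natural minor scale: Bb C Db Eb F Gb Ab
= Bb minor; 6th degree = Gb


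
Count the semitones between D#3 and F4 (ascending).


Solution.
Absolute semitone position = octave×12 + chromatic position
D#3: 3×12 + 3 = 39
F4: 4×12 + 5 = 53
Difference = 53 - 39 = 14
= 14 semitones


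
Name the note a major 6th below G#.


Step by step:
A 6th spans 6 letter names, so from G we land on B
A major 6th = 9 semitones below G#
Spell B at that pitch: B
= B


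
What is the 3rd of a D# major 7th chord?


Step by step:
Major 7th chord = root + major 3rd + perfect 5th + major 7th
Seventh chords stack in thirds, so the letter names are D-F-A-C
Root: D#
Major 3rd above D#: F##
Perfect 5th above D#: A#
Major 7th above D#: C##
The 3rd = F##


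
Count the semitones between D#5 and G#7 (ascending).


Absolute semitone position = octave×12 + chromatic position
D#5: 5×12 + 3 = 63
G#7: 7×12 + 8 = 92
Difference = 92 - 63 = 29
= 29 semitones


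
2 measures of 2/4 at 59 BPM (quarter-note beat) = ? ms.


Solution.
Quarter-note beat duration = 60000 / 59 ms
Beats per measure (2/4) = 2
One measure = 2 × 60000 / 59 = 120000 / 59 ms
2 measures = 2 × 120000 / 59 = 240000 / 59
= 4067.8 ms


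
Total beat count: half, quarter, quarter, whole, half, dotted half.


Beat values:
  half = 2 beats
  quarter = 1 beat
  quarter = 1 beat
  whole = 4 beats
  half = 2 beats
  dotted half = 3 beats
Sum = 2 + 1 + 1 + 4 + 2 + 3
= 13 beats


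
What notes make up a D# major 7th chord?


Major 7th chord = root + major 3rd + perfect 5th + major 7th
Seventh chords stack in thirds, so the letter names are D-F-A-C
Root: D#
Major 3rd above D#: F##
Perfect 5th above D#: A#
Major 7th above D#: C##
Chord = D# F## A# C##


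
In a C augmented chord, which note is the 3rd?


Augmented triad = root + major 3rd (4 semitones) + augmented 5th (8 semitones)
A triad on C stacks thirds, so the chord tones use letter names C-E-G
Root: C
Major 3rd above C: E
Augmented 5th above C: G#
The 3rd = E


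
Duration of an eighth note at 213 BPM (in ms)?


Step by step:
One quarter-note beat = 60000 / BPM = 60000 / 213 ms
Eighth note = 1/2 × quarter note
Duration = 1/2 × 60000 / 213 = 30000 / 213
= 140.8 ms


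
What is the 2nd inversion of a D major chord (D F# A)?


Let's work it out.
Root position: D F# A
2nd inversion: move root and 3rd up an octave
Bass note: A
Notes (bottom to top) = A D F#


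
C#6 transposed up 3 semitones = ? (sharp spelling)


Step by step:
C#6: chromatic position 1 in octave 6 → absolute = 6×12 + 1 = 73
Transpose up 3: 73 + 3 = 76
76 = 6×12 + 4 → E in octave 6
Result = E6


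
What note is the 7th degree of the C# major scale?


Step by step:
Major scale pattern: W-W-H-W-W-W-H (2-2-1-2-2-2-1 semitones)
Starting from C#:
  C# + 2 semitones → D#
  D# + 2 semitones → E#
  E# + 1 semitone → F#
  F# + 2 semitones → G#
  G# + 2 semitones → A#
  A# + 2 semitones → B#
  B# + 1 semitone → C#
Scale: C# D# E# F# G# A# B#
Degree 7 = B#


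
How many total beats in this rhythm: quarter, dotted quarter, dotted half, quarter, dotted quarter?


Reasoning:
Beat values:
  quarter = 1 beat
  dotted quarter = 1.5 beats
  dotted half = 3 beats
  quarter = 1 beat
  dotted quarter = 1.5 beats
Sum = 1 + 1.5 + 3 + 1 + 1.5
= 8 beats


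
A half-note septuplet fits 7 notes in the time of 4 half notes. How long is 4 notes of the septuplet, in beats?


Working:
Septuplet: 7 notes occupy the space of 4 half notes
Space = 4 × 2 = 8 beats
Each septuplet note = 8 / 7 = 8/7 beats
4 notes = 4 × 8/7 = 32/7
= 32/7 beats


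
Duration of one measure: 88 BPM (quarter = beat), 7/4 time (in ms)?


Working:
Quarter-note beat duration = 60000 / 88 ms
Beats per measure (7/4) = 7
One measure = 7 × 60000 / 88 = 420000 / 88 ms
= 4772.7 ms


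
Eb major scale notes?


Working:
Major scale pattern: W-W-H-W-W-W-H (2-2-1-2-2-2-1 semitones)
Starting from Eb:
  Eb + 2 semitones → F
  F + 2 semitones → G
  G + 1 semitone → Ab
  Ab + 2 semitones → Bb
  Bb + 2 semitones → C
  C + 2 semitones → D
  D + 1 semitone → Eb
Scale = Eb F G Ab Bb C D


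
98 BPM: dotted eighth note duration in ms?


Let's work it out.
One quarter-note beat = 60000 / BPM = 60000 / 98 ms
Dotted eighth note = 3/4 × quarter note
Duration = 3/4 × 60000 / 98 = 45000 / 98
= 459.2 ms


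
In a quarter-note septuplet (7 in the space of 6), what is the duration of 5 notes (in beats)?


Step by step:
Septuplet: 7 notes occupy the space of 6 quarter notes
Space = 6 × 1 = 6 beats
Each septuplet note = 6 / 7 = 6/7 beats
5 notes = 5 × 6/7 = 30/7
= 30/7 beats


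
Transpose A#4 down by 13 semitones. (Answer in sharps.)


Solution.
A#4: chromatic position 10 in octave 4 → absolute = 4×12 + 10 = 58
Transpose down 13: 58 - 13 = 45
45 = 3×12 + 9 → A in octave 3
Result = A3


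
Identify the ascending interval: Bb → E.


Letter names: B → E spans 4 letter names → a 4th
Semitones: Bb → E = 6 half-steps
A 4th of 6 semitones is an augmented 4th
= augmented 4th


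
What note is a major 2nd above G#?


A 2nd spans 2 letter names, so from G we land on A
A major 2nd = 2 semitones above G#
Spell A at that pitch: A#
= A#


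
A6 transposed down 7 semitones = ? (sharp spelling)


A6: chromatic position 9 in octave 6 → absolute = 6×12 + 9 = 81
Transpose down 7: 81 - 7 = 74
74 = 6×12 + 2 → D in octave 6
Result = D6


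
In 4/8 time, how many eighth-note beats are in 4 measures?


Let's work it out.
Time signature 4/8: the bottom number 8 means the eighth note gets one count
The top number 4 means 4 eighth-note beats per measure
Total = 4 × 4 measures
= 16 eighth-note beats


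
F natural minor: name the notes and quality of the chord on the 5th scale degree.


Solution.
F natural minor scale: F G Ab Bb C Db Eb
Diatonic triad on degree 5 stacks scale notes 5, 7, 2: C Eb G
C→Eb = 3 semitones; C→G = 7 semitones → minor triad
= C Eb G (minor)


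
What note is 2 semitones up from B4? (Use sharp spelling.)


B4: chromatic position 11 in octave 4 → absolute = 4×12 + 11 = 59
Transpose up 2: 59 + 2 = 61
61 = 5×12 + 1 → C# in octave 5
Result = C#5


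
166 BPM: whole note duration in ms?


Step by step:
One quarter-note beat = 60000 / BPM = 60000 / 166 ms
Whole note = 4 × quarter note
Duration = 4 × 60000 / 166 = 240000 / 166
= 1445.8 ms


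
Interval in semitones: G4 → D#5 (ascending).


Step by step:
Absolute semitone position = octave×12 + chromatic position
G4: 4×12 + 7 = 55
D#5: 5×12 + 3 = 63
Difference = 63 - 55 = 8
= 8 semitones


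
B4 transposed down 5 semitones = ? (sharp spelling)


Reasoning:
B4: chromatic position 11 in octave 4 → absolute = 4×12 + 11 = 59
Transpose down 5: 59 - 5 = 54
54 = 4×12 + 6 → F# in octave 4
Result = F#4


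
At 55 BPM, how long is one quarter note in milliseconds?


Solution.
One quarter-note beat = 60000 / BPM = 60000 / 55 ms
Duration = 60000 / 55
= 1090.9 ms


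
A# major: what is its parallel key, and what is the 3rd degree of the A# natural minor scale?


Solution.
Parallel keys share the same tonic but differ in mode
A# major → parallel is A# minor
A# natural minor scale: A# B# C# D# E# F# G#
= A# minor; 3rd degree = C#


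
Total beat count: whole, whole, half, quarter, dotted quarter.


Beat values:
  whole = 4 beats
  whole = 4 beats
  half = 2 beats
  quarter = 1 beat
  dotted quarter = 1.5 beats
Sum = 4 + 4 + 2 + 1 + 1.5
= 12.5 beats


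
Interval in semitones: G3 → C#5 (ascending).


Absolute semitone position = octave×12 + chromatic position
G3: 3×12 + 7 = 43
C#5: 5×12 + 1 = 61
Difference = 61 - 43 = 18
= 18 semitones


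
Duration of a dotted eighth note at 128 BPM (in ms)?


Let's work it out.
One quarter-note beat = 60000 / BPM = 60000 / 128 ms
Dotted eighth note = 3/4 × quarter note
Duration = 3/4 × 60000 / 128 = 45000 / 128
= 351.6 ms


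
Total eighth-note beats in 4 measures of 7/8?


Reasoning:
Time signature 7/8: the bottom number 8 means the eighth note gets one count
The top number 7 means 7 eighth-note beats per measure
Total = 7 × 4 measures
= 28 eighth-note beats


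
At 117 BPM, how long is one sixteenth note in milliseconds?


One quarter-note beat = 60000 / BPM = 60000 / 117 ms
Sixteenth note = 1/4 × quarter note
Duration = 1/4 × 60000 / 117 = 15000 / 117
= 128.2 ms


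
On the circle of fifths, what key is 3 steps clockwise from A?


Reasoning:
Each clockwise step on the circle of fifths moves up a perfect 5th
From A: A → E → B → F#/Gb
= F#/Gb


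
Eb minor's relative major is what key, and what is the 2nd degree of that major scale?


Let's work it out.
The relative major shares the key signature and is a minor 3rd above the minor tonic
A minor 3rd above Eb is Gb
→ relative major of Eb minor is Gb major
Gb major scale: Gb Ab Bb Cb Db Eb F
= Gb major; 2nd degree = Ab


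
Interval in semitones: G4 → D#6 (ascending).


Let's work it out.
Absolute semitone position = octave×12 + chromatic position
G4: 4×12 + 7 = 55
D#6: 6×12 + 3 = 75
Difference = 75 - 55 = 20
= 20 semitones


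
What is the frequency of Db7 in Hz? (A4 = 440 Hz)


Reasoning:
f = 440 × 2^(n/12) where n = semitones from A4
Db7: 28 semitones from A4
f = 440 × 2^(28/12)
f = 2217.46 Hz


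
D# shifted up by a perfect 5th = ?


Reasoning:
perfect 5th: 5 letter names, 7 semitones
Letter: D + 4 → A
Pitch: D# + 7 semitones, spelled as an A → A#
= A#


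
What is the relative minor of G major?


Solution.
The relative minor shares the major's key signature and starts on its 6th degree
6th degree = a major 6th above the tonic; a major 6th above G is E
→ relative minor of G major is E minor
= E minor


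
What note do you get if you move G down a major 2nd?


Solution.
major 2nd: 2 letter names, 2 semitones
Letter: G - 1 → F
Pitch: G - 2 semitones, spelled as an F → F
= F


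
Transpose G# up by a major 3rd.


Working:
major 3rd: 3 letter names, 4 semitones
Letter: G + 2 → B
Pitch: G# + 4 semitones, spelled as a B → B#
= B#


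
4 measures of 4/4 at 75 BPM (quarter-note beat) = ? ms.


Step by step:
Quarter-note beat duration = 60000 / 75 ms
Beats per measure (4/4) = 4
One measure = 4 × 60000 / 75 = 240000 / 75 ms
4 measures = 4 × 240000 / 75 = 960000 / 75
= 12800.0 ms


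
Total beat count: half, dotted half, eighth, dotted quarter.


Beat values:
  half = 2 beats
  dotted half = 3 beats
  eighth = 0.5 beats
  dotted quarter = 1.5 beats
Sum = 2 + 3 + 0.5 + 1.5
= 7 beats


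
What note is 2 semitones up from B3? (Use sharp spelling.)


B3: chromatic position 11 in octave 3 → absolute = 3×12 + 11 = 47
Transpose up 2: 47 + 2 = 49
49 = 4×12 + 1 → C# in octave 4
Result = C#4


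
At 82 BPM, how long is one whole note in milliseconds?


Step by step:
One quarter-note beat = 60000 / BPM = 60000 / 82 ms
Whole note = 4 × quarter note
Duration = 4 × 60000 / 82 = 240000 / 82
= 2926.8 ms


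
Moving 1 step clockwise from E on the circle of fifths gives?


Reasoning:
Each clockwise step on the circle of fifths moves up a perfect 5th
From E: E → B
= B


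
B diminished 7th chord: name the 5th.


Working:
Diminished 7th chord = root + minor 3rd + diminished 5th + diminished 7th
Seventh chords stack in thirds, so the letter names are B-D-F-A
Root: B
Minor 3rd above B: D
Diminished 5th above B: F
Diminished 7th above B: Ab
The 5th = F


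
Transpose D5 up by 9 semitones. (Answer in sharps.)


D5: chromatic position 2 in octave 5 → absolute = 5×12 + 2 = 62
Transpose up 9: 62 + 9 = 71
71 = 5×12 + 11 → B in octave 5
Result = B5


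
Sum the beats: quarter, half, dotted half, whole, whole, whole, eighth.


Working:
Beat values:
  quarter = 1 beat
  half = 2 beats
  dotted half = 3 beats
  whole = 4 beats
  whole = 4 beats
  whole = 4 beats
  eighth = 0.5 beats
Sum = 1 + 2 + 3 + 4 + 4 + 4 + 0.5
= 18.5 beats


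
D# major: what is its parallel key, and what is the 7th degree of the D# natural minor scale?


Parallel keys share the same tonic but differ in mode
D# major → parallel is D# minor
D# natural minor scale: D# E# F# G# A# B C#
= D# minor; 7th degree = C#


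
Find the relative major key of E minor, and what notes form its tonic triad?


Solution.
The relative major shares the key signature and is a minor 3rd above the minor tonic
A minor 3rd above E is G
→ relative major of E minor is G major
Tonic triad of G major = root + major 3rd + perfect 5th = G B D
= G major; triad = G B D


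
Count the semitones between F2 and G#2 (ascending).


Let's work it out.
Absolute semitone position = octave×12 + chromatic position
F2: 2×12 + 5 = 29
G#2: 2×12 + 8 = 32
Difference = 32 - 29 = 3
= 3 semitones


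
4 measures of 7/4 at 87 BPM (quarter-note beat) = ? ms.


Let's work it out.
Quarter-note beat duration = 60000 / 87 ms
Beats per measure (7/4) = 7
One measure = 7 × 60000 / 87 = 420000 / 87 ms
4 measures = 4 × 420000 / 87 = 1680000 / 87
= 19310.3 ms


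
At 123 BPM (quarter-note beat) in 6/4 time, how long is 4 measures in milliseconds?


Quarter-note beat duration = 60000 / 123 ms
Beats per measure (6/4) = 6
One measure = 6 × 60000 / 123 = 360000 / 123 ms
4 measures = 4 × 360000 / 123 = 1440000 / 123
= 11707.3 ms


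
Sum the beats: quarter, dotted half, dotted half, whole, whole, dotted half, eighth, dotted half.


Step by step:
Beat values:
  quarter = 1 beat
  dotted half = 3 beats
  dotted half = 3 beats
  whole = 4 beats
  whole = 4 beats
  dotted half = 3 beats
  eighth = 0.5 beats
  dotted half = 3 beats
Sum = 1 + 3 + 3 + 4 + 4 + 3 + 0.5 + 3
= 21.5 beats


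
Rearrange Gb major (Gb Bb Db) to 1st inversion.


Root position: Gb Bb Db
1st inversion: move root up an octave
Bass note: Bb
Notes (bottom to top) = Bb Db Gb


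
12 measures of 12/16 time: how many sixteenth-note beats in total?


Reasoning:
Time signature 12/16: the bottom number 16 means the sixteenth note gets one count
The top number 12 means 12 sixteenth-note beats per measure
Total = 12 × 12 measures
= 144 sixteenth-note beats


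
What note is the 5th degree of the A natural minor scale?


Solution.
Natural minor scale pattern: W-H-W-W-H-W-W (2-1-2-2-1-2-2 semitones)
Starting from A:
  A + 2 semitones → B
  B + 1 semitone → C
  C + 2 semitones → D
  D + 2 semitones → E
  E + 1 semitone → F
  F + 2 semitones → G
  G + 2 semitones → A
Scale: A B C D E F G
Degree 5 = E


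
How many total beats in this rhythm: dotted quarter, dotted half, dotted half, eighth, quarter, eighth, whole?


Let's work it out.
Beat values:
  dotted quarter = 1.5 beats
  dotted half = 3 beats
  dotted half = 3 beats
  eighth = 0.5 beats
  quarter = 1 beat
  eighth = 0.5 beats
  whole = 4 beats
Sum = 1.5 + 3 + 3 + 0.5 + 1 + 0.5 + 4
= 13.5 beats


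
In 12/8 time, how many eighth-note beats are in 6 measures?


Let's work it out.
Time signature 12/8: the bottom number 8 means the eighth note gets one count
The top number 12 means 12 eighth-note beats per measure
Total = 12 × 6 measures
= 72 eighth-note beats


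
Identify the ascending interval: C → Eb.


Let's work it out.
Letter names: C → E spans 3 letter names → a 3rd
Semitones: C → Eb = 3 half-steps
A 3rd of 3 semitones is a minor 3rd
= minor 3rd


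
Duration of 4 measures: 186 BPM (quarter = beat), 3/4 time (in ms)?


Reasoning:
Quarter-note beat duration = 60000 / 186 ms
Beats per measure (3/4) = 3
One measure = 3 × 60000 / 186 = 180000 / 186 ms
4 measures = 4 × 180000 / 186 = 720000 / 186
= 3871.0 ms


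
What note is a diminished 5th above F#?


Reasoning:
A 5th spans 5 letter names, so from F we land on C
A diminished 5th = 6 semitones above F#
Spell C at that pitch: C
= C


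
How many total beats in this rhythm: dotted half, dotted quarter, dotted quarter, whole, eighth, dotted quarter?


Step by step:
Beat values:
  dotted half = 3 beats
  dotted quarter = 1.5 beats
  dotted quarter = 1.5 beats
  whole = 4 beats
  eighth = 0.5 beats
  dotted quarter = 1.5 beats
Sum = 3 + 1.5 + 1.5 + 4 + 0.5 + 1.5
= 12 beats


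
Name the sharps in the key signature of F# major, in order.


Working:
Sharp major keys follow the circle of fifths: C(0), G(1), D(2), A(3), E(4), B(5), F#(6), C#(7)
F# major has 6 sharps
Order of sharps: F# C# G# D# A# E# B# → first 6: F#, C#, G#, D#, A#, E#
= F#, C#, G#, D#, A#, E#


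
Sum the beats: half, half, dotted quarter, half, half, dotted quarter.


Step by step:
Beat values:
  half = 2 beats
  half = 2 beats
  dotted quarter = 1.5 beats
  half = 2 beats
  half = 2 beats
  dotted quarter = 1.5 beats
Sum = 2 + 2 + 1.5 + 2 + 2 + 1.5
= 11 beats


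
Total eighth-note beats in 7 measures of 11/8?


Time signature 11/8: the bottom number 8 means the eighth note gets one count
The top number 11 means 11 eighth-note beats per measure
Total = 11 × 7 measures
= 77 eighth-note beats


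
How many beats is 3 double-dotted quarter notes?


Working:
Base quarter note = 1 beat
Dot 1 adds half the previous value: +1/2
Dot 2 adds half the previous value: +1/4
One double-dotted quarter = 1 + 1/2 + 1/4 = 7/4
3 of them = 3 × 7/4 = 21/4
= 21/4 beats


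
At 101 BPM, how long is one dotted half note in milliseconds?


Reasoning:
One quarter-note beat = 60000 / BPM = 60000 / 101 ms
Dotted half note = 3 × quarter note
Duration = 3 × 60000 / 101 = 180000 / 101
= 1782.2 ms


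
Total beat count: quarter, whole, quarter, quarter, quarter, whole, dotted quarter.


Beat values:
  quarter = 1 beat
  whole = 4 beats
  quarter = 1 beat
  quarter = 1 beat
  quarter = 1 beat
  whole = 4 beats
  dotted quarter = 1.5 beats
Sum = 1 + 4 + 1 + 1 + 1 + 4 + 1.5
= 13.5 beats


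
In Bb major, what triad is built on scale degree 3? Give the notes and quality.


Solution.
Bb major scale: Bb C D Eb F G A
Diatonic triad on degree 3 stacks scale notes 3, 5, 7: D F A
D→F = 3 semitones; D→A = 7 semitones → minor triad
= D F A (minor)


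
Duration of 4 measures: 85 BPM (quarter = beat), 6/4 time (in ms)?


Solution.
Quarter-note beat duration = 60000 / 85 ms
Beats per measure (6/4) = 6
One measure = 6 × 60000 / 85 = 360000 / 85 ms
4 measures = 4 × 360000 / 85 = 1440000 / 85
= 16941.2 ms


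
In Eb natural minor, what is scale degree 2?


Natural minor scale pattern: W-H-W-W-H-W-W (2-1-2-2-1-2-2 semitones)
Starting from Eb:
  Eb + 2 semitones → F
  F + 1 semitone → Gb
  Gb + 2 semitones → Ab
  Ab + 2 semitones → Bb
  Bb + 1 semitone → Cb
  Cb + 2 semitones → Db
  Db + 2 semitones → Eb
Scale: Eb F Gb Ab Bb Cb Db
Degree 2 = F


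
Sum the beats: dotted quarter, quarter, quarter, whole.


Step by step:
Beat values:
  dotted quarter = 1.5 beats
  quarter = 1 beat
  quarter = 1 beat
  whole = 4 beats
Sum = 1.5 + 1 + 1 + 4
= 7.5 beats


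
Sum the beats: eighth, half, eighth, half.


Step by step:
Beat values:
  eighth = 0.5 beats
  half = 2 beats
  eighth = 0.5 beats
  half = 2 beats
Sum = 0.5 + 2 + 0.5 + 2
= 5 beats


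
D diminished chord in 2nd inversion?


Solution.
Root position: D F Ab
2nd inversion: move root and 3rd up an octave
Bass note: Ab
Notes (bottom to top) = Ab D F


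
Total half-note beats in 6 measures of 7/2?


Time signature 7/2: the bottom number 2 means the half note gets one count
The top number 7 means 7 half-note beats per measure
Total = 7 × 6 measures
= 42 half-note beats


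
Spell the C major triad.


Working:
Major triad = root + major 3rd (4 semitones) + perfect 5th (7 semitones)
A triad on C stacks thirds, so the chord tones use letter names C-E-G
Root: C
Major 3rd above C: E
Perfect 5th above C: G
Chord = C E G


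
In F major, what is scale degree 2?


Reasoning:
Major scale pattern: W-W-H-W-W-W-H (2-2-1-2-2-2-1 semitones)
Starting from F:
  F + 2 semitones → G
  G + 2 semitones → A
  A + 1 semitone → Bb
  Bb + 2 semitones → C
  C + 2 semitones → D
  D + 2 semitones → E
  E + 1 semitone → F
Scale: F G A Bb C D E
Degree 2 = G


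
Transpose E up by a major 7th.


Reasoning:
major 7th: 7 letter names, 11 semitones
Letter: E + 6 → D
Pitch: E + 11 semitones, spelled as a D → D#
= D#


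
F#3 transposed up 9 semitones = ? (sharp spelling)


F#3: chromatic position 6 in octave 3 → absolute = 3×12 + 6 = 42
Transpose up 9: 42 + 9 = 51
51 = 4×12 + 3 → D# in octave 4
Result = D#4


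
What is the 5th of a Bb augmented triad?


Reasoning:
Augmented triad = root + major 3rd (4 semitones) + augmented 5th (8 semitones)
A triad on Bb stacks thirds, so the chord tones use letter names B-D-F
Root: Bb
Major 3rd above Bb: D
Augmented 5th above Bb: F#
The 5th = F#


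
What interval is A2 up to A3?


Letter names: A → A spans 8 letter names → an octave
Semitones: A2 → A3 = 12 half-steps
An octave of 12 semitones is a perfect octave
= perfect octave


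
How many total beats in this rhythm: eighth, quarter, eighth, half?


Reasoning:
Beat values:
  eighth = 0.5 beats
  quarter = 1 beat
  eighth = 0.5 beats
  half = 2 beats
Sum = 0.5 + 1 + 0.5 + 2
= 4 beats


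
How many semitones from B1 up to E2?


Working:
Absolute semitone position = octave×12 + chromatic position
B1: 1×12 + 11 = 23
E2: 2×12 + 4 = 28
Difference = 28 - 23 = 5
= 5 semitones


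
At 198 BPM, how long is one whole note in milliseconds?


Step by step:
One quarter-note beat = 60000 / BPM = 60000 / 198 ms
Whole note = 4 × quarter note
Duration = 4 × 60000 / 198 = 240000 / 198
= 1212.1 ms


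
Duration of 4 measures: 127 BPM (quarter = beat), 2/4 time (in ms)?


Solution.
Quarter-note beat duration = 60000 / 127 ms
Beats per measure (2/4) = 2
One measure = 2 × 60000 / 127 = 120000 / 127 ms
4 measures = 4 × 120000 / 127 = 480000 / 127
= 3779.5 ms


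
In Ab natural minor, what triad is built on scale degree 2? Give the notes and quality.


Working:
Ab natural minor scale: Ab Bb Cb Db Eb Fb Gb
Diatonic triad on degree 2 stacks scale notes 2, 4, 6: Bb Db Fb
Bb→Db = 3 semitones; Bb→Fb = 6 semitones → diminished triad
= Bb Db Fb (diminished)


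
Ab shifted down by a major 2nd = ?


Let's work it out.
major 2nd: 2 letter names, 2 semitones
Letter: A - 1 → G
Pitch: Ab - 2 semitones, spelled as a G → Gb
= Gb


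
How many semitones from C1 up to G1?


Working:
Absolute semitone position = octave×12 + chromatic position
C1: 1×12 + 0 = 12
G1: 1×12 + 7 = 19
Difference = 19 - 12 = 7
= 7 semitones


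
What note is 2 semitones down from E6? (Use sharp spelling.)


Let's work it out.
E6: chromatic position 4 in octave 6 → absolute = 6×12 + 4 = 76
Transpose down 2: 76 - 2 = 74
74 = 6×12 + 2 → D in octave 6
Result = D6


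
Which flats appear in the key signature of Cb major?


Working:
Flat major keys: C(0), F(1), Bb(2), Eb(3), Ab(4), Db(5), Gb(6), Cb(7)
Cb major has 7 flats
Order of flats: Bb Eb Ab Db Gb Cb Fb → first 7: Bb, Eb, Ab, Db, Gb, Cb, Fb
= Bb, Eb, Ab, Db, Gb, Cb, Fb


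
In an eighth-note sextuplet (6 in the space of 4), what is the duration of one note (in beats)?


Working:
Sextuplet: 6 notes occupy the space of 4 eighth notes
Space = 4 × 1/2 = 2 beats
Each sextuplet note = 2 / 6 = 1/3 beats
= 1/3 beats


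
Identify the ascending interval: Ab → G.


Letter names: A → G spans 7 letter names → a 7th
Semitones: Ab → G = 11 half-steps
A 7th of 11 semitones is a major 7th
= major 7th


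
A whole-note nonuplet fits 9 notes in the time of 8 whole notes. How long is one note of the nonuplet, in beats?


Nonuplet: 9 notes occupy the space of 8 whole notes
Space = 8 × 4 = 32 beats
Each nonuplet note = 32 / 9 = 32/9 beats
= 32/9 beats


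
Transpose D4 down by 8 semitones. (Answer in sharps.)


Reasoning:
D4: chromatic position 2 in octave 4 → absolute = 4×12 + 2 = 50
Transpose down 8: 50 - 8 = 42
42 = 3×12 + 6 → F# in octave 3
Result = F#3


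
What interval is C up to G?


Letter names: C → G spans 5 letter names → a 5th
Semitones: C → G = 7 half-steps
A 5th of 7 semitones is a perfect 5th
= perfect 5th


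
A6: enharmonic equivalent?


Step by step:
Enharmonic notes sound the same pitch but are spelled with different letter names
A and G## name the same pitch class
= G##6


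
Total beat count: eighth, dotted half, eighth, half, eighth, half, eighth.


Step by step:
Beat values:
  eighth = 0.5 beats
  dotted half = 3 beats
  eighth = 0.5 beats
  half = 2 beats
  eighth = 0.5 beats
  half = 2 beats
  eighth = 0.5 beats
Sum = 0.5 + 3 + 0.5 + 2 + 0.5 + 2 + 0.5
= 9 beats


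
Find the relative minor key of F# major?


Reasoning:
The relative minor shares the major's key signature and starts on its 6th degree
6th degree = a major 6th above the tonic; a major 6th above F# is D#
→ relative minor of F# major is D# minor
= D# minor


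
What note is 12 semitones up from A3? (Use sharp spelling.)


A3: chromatic position 9 in octave 3 → absolute = 3×12 + 9 = 45
Transpose up 12: 45 + 12 = 57
57 = 4×12 + 9 → A in octave 4
Result = A4


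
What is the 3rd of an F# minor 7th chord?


Reasoning:
Minor 7th chord = root + minor 3rd + perfect 5th + minor 7th
Seventh chords stack in thirds, so the letter names are F-A-C-E
Root: F#
Minor 3rd above F#: A
Perfect 5th above F#: C#
Minor 7th above F#: E
The 3rd = A


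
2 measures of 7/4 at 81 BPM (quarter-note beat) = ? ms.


Quarter-note beat duration = 60000 / 81 ms
Beats per measure (7/4) = 7
One measure = 7 × 60000 / 81 = 420000 / 81 ms
2 measures = 2 × 420000 / 81 = 840000 / 81
= 10370.4 ms


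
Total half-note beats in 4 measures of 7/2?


Time signature 7/2: the bottom number 2 means the half note gets one count
The top number 7 means 7 half-note beats per measure
Total = 7 × 4 measures
= 28 half-note beats


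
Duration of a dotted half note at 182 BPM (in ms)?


One quarter-note beat = 60000 / BPM = 60000 / 182 ms
Dotted half note = 3 × quarter note
Duration = 3 × 60000 / 182 = 180000 / 182
= 989.0 ms


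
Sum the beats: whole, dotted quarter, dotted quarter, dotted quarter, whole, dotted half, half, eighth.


Beat values:
  whole = 4 beats
  dotted quarter = 1.5 beats
  dotted quarter = 1.5 beats
  dotted quarter = 1.5 beats
  whole = 4 beats
  dotted half = 3 beats
  half = 2 beats
  eighth = 0.5 beats
Sum = 4 + 1.5 + 1.5 + 1.5 + 4 + 3 + 2 + 0.5
= 18 beats


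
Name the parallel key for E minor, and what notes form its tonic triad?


Solution.
Parallel keys share the same tonic but differ in mode
E minor → parallel is E major
Tonic triad of E major = E G# B
= E major; triad = E G# B


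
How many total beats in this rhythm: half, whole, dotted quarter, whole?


Beat values:
  half = 2 beats
  whole = 4 beats
  dotted quarter = 1.5 beats
  whole = 4 beats
Sum = 2 + 4 + 1.5 + 4
= 11.5 beats


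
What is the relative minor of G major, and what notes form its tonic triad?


Reasoning:
The relative minor shares the major's key signature and starts on its 6th degree
6th degree = a major 6th above the tonic; a major 6th above G is E
→ relative minor of G major is E minor
Tonic triad of E minor = root + minor 3rd + perfect 5th = E G B
= E minor; triad = E G B


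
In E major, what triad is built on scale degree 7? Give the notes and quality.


Solution.
E major scale: E F# G# A B C# D#
Diatonic triad on degree 7 stacks scale notes 7, 2, 4: D# F# A
D#→F# = 3 semitones; D#→A = 6 semitones → diminished triad
= D# F# A (diminished)


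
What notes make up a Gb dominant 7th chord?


Working:
Dominant 7th chord = root + major 3rd + perfect 5th + minor 7th
Seventh chords stack in thirds, so the letter names are G-B-D-F
Root: Gb
Major 3rd above Gb: Bb
Perfect 5th above Gb: Db
Minor 7th above Gb: Fb
Chord = Gb Bb Db Fb
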